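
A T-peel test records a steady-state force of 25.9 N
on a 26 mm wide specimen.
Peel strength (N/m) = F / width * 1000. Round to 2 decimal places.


Peel strength = 25.9 / 26 * 1000
= 996.15 N/m

996.15


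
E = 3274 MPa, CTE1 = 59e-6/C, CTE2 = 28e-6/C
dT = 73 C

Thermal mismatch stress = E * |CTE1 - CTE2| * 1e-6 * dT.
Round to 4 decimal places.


= 3274 * 31e-6 * 73
= 7.4091 MPa

7.4091


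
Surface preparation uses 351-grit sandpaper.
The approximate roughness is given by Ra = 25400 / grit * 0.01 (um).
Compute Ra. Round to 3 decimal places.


Ra = 25400 / 351 * 0.01
= 254 / 351
= 0.724 um

0.724


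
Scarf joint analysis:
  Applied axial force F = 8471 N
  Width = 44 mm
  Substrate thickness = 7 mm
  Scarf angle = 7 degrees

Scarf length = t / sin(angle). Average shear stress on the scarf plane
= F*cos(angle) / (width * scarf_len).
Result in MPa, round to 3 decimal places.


Scarf length = 7 / sin(7 deg) = 57.4386 mm
cos(7 deg) = 0.992546
Shear = 8471 * 0.992546 / (44 * 57.4386)
= 3.327 MPa

3.327


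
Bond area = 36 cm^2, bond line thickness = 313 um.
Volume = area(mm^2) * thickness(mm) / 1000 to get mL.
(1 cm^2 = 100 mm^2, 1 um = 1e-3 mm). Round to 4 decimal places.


area_mm2 = 36 * 100 = 3600
blt_mm = 313 * 1e-3 = 0.313
vol_mm3 = 3600 * 0.313 = 1126.8
vol_mL = 1126.8 / 1000 = 1.1268 mL

1.1268


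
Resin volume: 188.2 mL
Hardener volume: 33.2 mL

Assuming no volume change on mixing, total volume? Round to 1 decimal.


V_total = 188.2 + 33.2 = 221.4 mL

221.4


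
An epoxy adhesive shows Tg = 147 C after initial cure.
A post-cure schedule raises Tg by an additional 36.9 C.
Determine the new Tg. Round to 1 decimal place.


New Tg = 147 + 36.9
= 183.9 C

183.9


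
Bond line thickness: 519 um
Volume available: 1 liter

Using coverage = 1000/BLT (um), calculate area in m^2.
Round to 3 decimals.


1 L = 1e6 mm^3, thickness = 519 um = 0.519 mm
Area = 1e6 / 0.519 mm^2 = (1e6 / 0.519) / 1e6 m^2 = 1000 / 519 m^2
= 1.927 m^2

1.927


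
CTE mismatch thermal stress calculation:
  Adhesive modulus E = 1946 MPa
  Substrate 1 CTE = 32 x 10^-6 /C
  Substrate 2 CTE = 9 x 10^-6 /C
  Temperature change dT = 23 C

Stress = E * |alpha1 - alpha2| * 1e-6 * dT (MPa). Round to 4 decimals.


delta_alpha = |32 - 9| = 23 x 10^-6/C
Stress = 1946 * 23e-6 * 23
= 1.0294 MPa

1.0294


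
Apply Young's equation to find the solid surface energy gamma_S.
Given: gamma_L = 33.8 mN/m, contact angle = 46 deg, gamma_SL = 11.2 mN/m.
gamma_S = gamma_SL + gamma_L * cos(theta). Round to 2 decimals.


theta_rad = 46 * pi/180 = 0.802851
gamma_S = 11.2 + 33.8 * cos(0.802851)
= 34.68 mN/m

34.68


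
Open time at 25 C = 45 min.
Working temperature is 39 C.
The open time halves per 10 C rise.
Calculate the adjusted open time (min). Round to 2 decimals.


factor = 2^((39 - 25) / 10) = 2.6390
ot = 45 / 2.6390 = 17.05 min

17.05


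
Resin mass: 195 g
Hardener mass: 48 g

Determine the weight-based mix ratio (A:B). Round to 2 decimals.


Ratio = 195 / 48 = 4.06

4.06


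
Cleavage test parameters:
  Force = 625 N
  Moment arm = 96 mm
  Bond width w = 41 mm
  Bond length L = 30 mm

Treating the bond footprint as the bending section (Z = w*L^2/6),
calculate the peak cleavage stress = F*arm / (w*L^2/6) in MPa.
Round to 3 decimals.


M = 625 * 96 = 60000 N*mm
Z = 41 * 30^2 / 6 = 36900 / 6 mm^3
sigma = M / Z = 6 * 60000 / 36900 = 360000 / 36900
= 9.756 MPa

9.756


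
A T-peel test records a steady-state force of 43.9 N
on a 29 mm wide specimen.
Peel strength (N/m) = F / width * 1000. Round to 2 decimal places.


Peel strength = 43.9 / 29 * 1000
= 1513.79 N/m

1513.79


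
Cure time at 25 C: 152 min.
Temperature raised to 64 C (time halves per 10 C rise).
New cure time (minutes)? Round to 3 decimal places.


Acceleration factor = 2^(39/10) = 14.9285
New time = 152 / 14.9285 = 10.182 min

10.182


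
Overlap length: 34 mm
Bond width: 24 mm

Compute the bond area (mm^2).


Bond area = 34 * 24 = 816 mm^2

816


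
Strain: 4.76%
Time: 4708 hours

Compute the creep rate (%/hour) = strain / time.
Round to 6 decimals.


Creep rate = 4.76 / 4708
= 0.001011 %/h

0.001011


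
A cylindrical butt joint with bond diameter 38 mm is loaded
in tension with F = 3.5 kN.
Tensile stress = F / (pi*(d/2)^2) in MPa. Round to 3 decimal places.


Area = pi * (38/2)^2 = 1134.1149 mm^2
Stress = 3.5*1000 / 1134.1149
= 3.086 MPa

3.086


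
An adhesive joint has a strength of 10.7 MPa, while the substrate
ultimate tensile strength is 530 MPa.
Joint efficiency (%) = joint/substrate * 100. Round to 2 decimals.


Efficiency = 10.7 / 530 * 100
= 2.02%

2.02


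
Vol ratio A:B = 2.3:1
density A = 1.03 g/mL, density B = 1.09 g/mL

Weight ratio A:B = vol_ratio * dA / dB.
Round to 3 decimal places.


Weight ratio = 2.3 * 1.03 / 1.09
= 2.173

2.173


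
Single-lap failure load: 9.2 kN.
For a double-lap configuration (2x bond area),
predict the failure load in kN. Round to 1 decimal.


Failure load = 9.2 * 2 = 18.4 kN

18.4


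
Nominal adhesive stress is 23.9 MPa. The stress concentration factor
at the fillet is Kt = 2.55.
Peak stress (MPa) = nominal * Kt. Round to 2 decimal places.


Peak = 23.9 * 2.55 = 60.95 MPa

60.95


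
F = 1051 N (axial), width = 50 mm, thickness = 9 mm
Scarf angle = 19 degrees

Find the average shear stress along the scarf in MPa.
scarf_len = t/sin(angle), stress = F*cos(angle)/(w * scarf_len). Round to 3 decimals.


scarf_len = 9/sin(19 deg) = 27.6440
cos(19 deg) = 0.945519
stress = 1051*0.945519/(50*27.6440) = 0.719 MPa

0.719


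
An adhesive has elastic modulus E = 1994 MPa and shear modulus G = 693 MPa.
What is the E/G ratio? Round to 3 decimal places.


E/G = 1994 / 693 = 2.877

2.877


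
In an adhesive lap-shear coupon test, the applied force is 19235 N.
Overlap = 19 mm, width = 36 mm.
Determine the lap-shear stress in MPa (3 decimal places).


stress = F / (overlap * width)
= 19235 / (19 * 36)
= 28.121 MPa

28.121


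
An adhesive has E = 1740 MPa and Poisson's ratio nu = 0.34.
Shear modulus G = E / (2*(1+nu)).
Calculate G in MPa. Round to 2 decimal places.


G = 1740 / (2*(1+0.34))
= 1740 / 2.68
= 649.25 MPa

649.25


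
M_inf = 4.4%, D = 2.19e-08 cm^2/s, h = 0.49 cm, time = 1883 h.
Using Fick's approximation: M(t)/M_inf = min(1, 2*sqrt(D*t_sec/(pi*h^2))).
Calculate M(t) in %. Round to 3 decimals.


t = 6778800 s
ratio = min(1, 2*sqrt(2.19e-08*6778800/(pi*0.2401)))
= 0.887273
M(t) = 4.4 * 0.887273 = 3.904%

3.904


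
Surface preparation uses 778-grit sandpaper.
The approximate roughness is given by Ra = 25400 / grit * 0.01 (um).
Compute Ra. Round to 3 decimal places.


Ra = 25400 / 778 * 0.01
= 254 / 778
= 0.326 um

0.326


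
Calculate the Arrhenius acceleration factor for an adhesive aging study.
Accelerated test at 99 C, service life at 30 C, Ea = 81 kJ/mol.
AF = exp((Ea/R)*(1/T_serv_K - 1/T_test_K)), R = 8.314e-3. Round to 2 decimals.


T_test = 372.15 K, T_serv = 303.15 K
Ea/R = 81 / 0.008314 = 9742.60
AF = exp(9742.60 * (1/303.15 - 1/372.15))
= 387.09

387.09


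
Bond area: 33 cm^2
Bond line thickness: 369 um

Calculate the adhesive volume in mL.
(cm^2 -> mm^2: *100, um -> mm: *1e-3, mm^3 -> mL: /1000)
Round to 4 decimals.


V = 33*100 * 369*1e-3 / 1000
= 1.2177 mL

1.2177


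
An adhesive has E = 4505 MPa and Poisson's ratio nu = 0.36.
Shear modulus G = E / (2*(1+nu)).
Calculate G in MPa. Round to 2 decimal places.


G = 4505 / (2*(1+0.36))
= 4505 / 2.72
= 1656.25 MPa

1656.25


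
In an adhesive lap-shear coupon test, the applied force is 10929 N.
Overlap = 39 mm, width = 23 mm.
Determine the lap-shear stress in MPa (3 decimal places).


stress = F / (overlap * width)
= 10929 / (39 * 23)
= 12.184 MPa

12.184


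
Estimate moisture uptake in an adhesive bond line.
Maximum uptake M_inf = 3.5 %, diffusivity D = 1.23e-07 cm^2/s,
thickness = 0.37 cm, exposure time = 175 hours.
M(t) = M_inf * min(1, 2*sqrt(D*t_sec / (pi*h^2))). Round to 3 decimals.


Convert time: 175 h = 630000 s
ratio = min(1, 2*sqrt(1.23e-07*630000/(pi*0.37^2)))
= 0.848938
M(t) = 3.5 * 0.848938 = 2.971%

2.971


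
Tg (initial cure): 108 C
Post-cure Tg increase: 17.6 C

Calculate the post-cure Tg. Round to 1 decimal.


Post-cure Tg = 108 + 17.6 = 125.6 C

125.6


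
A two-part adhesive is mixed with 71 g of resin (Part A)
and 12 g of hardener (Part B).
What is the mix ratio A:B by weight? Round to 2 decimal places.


Mix ratio = mass_A / mass_B
= 71 / 12
= 5.92

5.92


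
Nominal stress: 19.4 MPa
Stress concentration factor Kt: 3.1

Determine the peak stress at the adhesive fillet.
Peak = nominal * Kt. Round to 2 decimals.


Peak stress = 19.4 * 3.1
= 60.14 MPa

60.14


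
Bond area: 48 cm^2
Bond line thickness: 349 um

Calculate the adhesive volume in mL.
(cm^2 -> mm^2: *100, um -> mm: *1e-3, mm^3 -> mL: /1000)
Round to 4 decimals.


V = 48*100 * 349*1e-3 / 1000
= 1.6752 mL

1.6752


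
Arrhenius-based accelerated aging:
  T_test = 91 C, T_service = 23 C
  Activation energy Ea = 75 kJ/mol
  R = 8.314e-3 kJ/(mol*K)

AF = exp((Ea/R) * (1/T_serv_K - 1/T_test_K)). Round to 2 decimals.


T_test_K = 364.15, T_serv_K = 296.15
AF = exp((75/8.314e-3) * (1/296.15 - 1/364.15))
= 295.34

295.34


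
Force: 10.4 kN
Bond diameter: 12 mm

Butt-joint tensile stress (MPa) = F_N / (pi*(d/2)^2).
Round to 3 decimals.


F_N = 10.4 * 1000 = 10400.0 N
A = pi*(6.0)^2 = 113.0973 mm^2
stress = 10400.0 / 113.0973 = 91.956 MPa

91.956


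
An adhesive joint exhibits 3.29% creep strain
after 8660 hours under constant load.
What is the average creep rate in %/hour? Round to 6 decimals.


Creep rate = strain / time
= 3.29 / 8660
= 0.000380 %/h

0.000380


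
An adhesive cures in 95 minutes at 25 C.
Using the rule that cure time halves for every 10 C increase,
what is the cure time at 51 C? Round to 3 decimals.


Factor = 2^((51 - 25) / 10) = 6.0629
Cure time = 95 / 6.0629
= 15.669 minutes

15.669


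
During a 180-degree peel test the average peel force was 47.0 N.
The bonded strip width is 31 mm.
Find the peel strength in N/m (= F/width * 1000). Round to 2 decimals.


Peel strength = F/width * 1000
= 47.0 / 31 * 1000
= 1516.13 N/m

1516.13


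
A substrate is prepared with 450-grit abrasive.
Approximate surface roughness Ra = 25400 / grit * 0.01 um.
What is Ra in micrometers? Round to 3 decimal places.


Ra = 25400 / 450 * 0.01 = 0.564 um

0.564


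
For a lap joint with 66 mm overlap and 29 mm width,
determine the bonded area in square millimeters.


Area = 66 * 29 = 1914 mm^2

1914


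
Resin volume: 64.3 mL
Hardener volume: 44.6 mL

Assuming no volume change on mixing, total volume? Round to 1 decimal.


V_total = 64.3 + 44.6 = 108.9 mL

108.9


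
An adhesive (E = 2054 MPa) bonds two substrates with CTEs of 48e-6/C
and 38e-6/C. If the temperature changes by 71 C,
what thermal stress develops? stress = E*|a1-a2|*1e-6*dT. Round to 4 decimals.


Stress = 2054 * |48 - 38| * 1e-6 * 71
= 1.4583 MPa

1.4583


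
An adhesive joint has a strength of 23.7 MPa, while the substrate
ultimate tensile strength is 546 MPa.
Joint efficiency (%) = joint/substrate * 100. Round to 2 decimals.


Efficiency = 23.7 / 546 * 100
= 4.34%

4.34


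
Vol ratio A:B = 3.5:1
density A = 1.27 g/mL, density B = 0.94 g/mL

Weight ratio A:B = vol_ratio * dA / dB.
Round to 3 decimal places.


Weight ratio = 3.5 * 1.27 / 0.94
= 4.729

4.729


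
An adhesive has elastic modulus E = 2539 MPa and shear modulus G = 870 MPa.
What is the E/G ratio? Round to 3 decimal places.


E/G = 2539 / 870 = 2.918

2.918


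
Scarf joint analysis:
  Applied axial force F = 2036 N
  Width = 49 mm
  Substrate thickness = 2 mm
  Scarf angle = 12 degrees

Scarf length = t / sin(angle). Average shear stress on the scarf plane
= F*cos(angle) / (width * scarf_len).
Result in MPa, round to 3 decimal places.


Scarf length = 2 / sin(12 deg) = 9.6195 mm
cos(12 deg) = 0.978148
Shear = 2036 * 0.978148 / (49 * 9.6195)
= 4.225 MPa

4.225


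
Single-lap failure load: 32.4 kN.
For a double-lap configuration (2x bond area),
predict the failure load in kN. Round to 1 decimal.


Failure load = 32.4 * 2 = 64.8 kN

64.8


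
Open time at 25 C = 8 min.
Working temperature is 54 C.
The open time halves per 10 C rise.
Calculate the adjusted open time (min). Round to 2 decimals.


factor = 2^((54 - 25) / 10) = 7.4643
ot = 8 / 7.4643 = 1.07 min

1.07


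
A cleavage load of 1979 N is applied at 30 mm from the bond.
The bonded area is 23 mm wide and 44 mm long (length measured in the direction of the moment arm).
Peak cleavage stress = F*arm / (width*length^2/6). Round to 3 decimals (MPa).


Moment = 1979 * 30 = 59370 N*mm
Section modulus = 23 * 1936 / 6 = 44528 / 6 mm^3
Stress = 59370 / (44528 / 6) = 356220 / 44528
= 8.000 MPa

8.000


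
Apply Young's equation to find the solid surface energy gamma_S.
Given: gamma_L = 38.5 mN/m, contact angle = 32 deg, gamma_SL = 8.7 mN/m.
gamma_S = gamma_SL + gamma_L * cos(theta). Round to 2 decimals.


theta_rad = 32 * pi/180 = 0.558505
gamma_S = 8.7 + 38.5 * cos(0.558505)
= 41.35 mN/m

41.35


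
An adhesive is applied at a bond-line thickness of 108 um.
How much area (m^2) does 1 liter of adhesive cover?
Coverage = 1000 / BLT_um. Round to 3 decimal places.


Coverage = 1000 / 108 = 9.259 m^2

9.259


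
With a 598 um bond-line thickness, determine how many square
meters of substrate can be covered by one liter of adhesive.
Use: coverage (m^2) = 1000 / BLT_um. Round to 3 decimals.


Coverage = 1000 / 598 = 1.672 m^2

1.672


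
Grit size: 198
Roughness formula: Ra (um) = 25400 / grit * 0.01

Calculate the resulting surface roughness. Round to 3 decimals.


Ra = 25400 / 198 * 0.01
= 1.283 um

1.283


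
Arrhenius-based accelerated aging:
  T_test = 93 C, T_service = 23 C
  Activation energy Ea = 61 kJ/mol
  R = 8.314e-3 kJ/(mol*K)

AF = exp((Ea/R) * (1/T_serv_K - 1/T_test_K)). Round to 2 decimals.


T_test_K = 366.15, T_serv_K = 296.15
AF = exp((61/8.314e-3) * (1/296.15 - 1/366.15))
= 114.02

114.02


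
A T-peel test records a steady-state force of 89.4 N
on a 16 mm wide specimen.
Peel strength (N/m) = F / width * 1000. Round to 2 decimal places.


Peel strength = 89.4 / 16 * 1000
= 5587.50 N/m

5587.50


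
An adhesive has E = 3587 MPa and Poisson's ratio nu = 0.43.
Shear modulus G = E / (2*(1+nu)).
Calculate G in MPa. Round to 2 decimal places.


G = 3587 / (2*(1+0.43))
= 3587 / 2.86
= 1254.20 MPa

1254.20


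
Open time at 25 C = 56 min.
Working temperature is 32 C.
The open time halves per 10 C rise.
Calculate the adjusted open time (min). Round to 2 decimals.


factor = 2^((32 - 25) / 10) = 1.6245
ot = 56 / 1.6245 = 34.47 min

34.47


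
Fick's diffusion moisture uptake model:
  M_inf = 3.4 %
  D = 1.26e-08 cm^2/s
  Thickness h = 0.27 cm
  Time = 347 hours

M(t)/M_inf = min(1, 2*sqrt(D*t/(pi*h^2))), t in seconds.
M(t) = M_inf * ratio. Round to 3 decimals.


t_sec = 347 * 3600 = 1249200
ratio = 2*sqrt(1.26e-08*1249200/(pi*0.27^2))
= min(1, 0.524315)
= 0.524315
M(t) = 3.4 * 0.524315 = 1.783 %

1.783


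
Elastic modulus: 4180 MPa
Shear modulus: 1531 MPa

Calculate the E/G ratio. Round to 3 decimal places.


E / G = 4180 / 1531 = 2.730

2.730


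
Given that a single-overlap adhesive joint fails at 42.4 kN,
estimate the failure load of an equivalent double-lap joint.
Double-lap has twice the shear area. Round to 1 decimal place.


Double-lap factor = 2
Expected load = 42.4 * 2 = 84.8 kN

84.8


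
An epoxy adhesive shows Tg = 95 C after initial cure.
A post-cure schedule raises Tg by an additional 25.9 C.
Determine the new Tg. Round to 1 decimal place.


New Tg = 95 + 25.9
= 120.9 C

120.9


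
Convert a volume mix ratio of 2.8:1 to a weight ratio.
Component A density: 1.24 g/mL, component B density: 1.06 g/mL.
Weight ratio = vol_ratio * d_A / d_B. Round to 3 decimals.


= 2.8 * 1.24 / 1.06 = 3.275

3.275


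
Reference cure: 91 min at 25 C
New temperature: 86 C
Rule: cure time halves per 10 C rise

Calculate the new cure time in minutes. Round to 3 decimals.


factor = 2^((86-25)/10) = 68.5935
t_new = 91 / 68.5935 = 1.327 min

1.327


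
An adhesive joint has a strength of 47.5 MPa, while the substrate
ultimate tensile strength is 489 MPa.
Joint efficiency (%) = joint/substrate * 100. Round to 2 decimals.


Efficiency = 47.5 / 489 * 100
= 9.71%

9.71


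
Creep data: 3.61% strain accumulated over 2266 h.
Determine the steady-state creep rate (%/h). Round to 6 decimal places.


Rate = 3.61 / 2266 = 0.001593 %/h

0.001593


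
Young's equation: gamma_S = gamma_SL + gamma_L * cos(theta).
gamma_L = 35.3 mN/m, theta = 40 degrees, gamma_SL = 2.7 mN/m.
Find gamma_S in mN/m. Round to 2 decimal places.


cos(40 deg) = 0.766044
gamma_S = 2.7 + 35.3 * 0.766044
= 29.74 mN/m

29.74


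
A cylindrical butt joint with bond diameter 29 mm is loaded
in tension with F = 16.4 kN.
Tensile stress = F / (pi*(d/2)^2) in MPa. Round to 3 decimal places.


Area = pi * (29/2)^2 = 660.5199 mm^2
Stress = 16.4*1000 / 660.5199
= 24.829 MPa

24.829


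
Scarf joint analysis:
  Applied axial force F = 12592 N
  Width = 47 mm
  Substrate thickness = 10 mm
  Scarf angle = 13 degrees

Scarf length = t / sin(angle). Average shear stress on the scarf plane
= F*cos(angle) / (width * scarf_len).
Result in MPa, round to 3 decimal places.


Scarf length = 10 / sin(13 deg) = 44.4541 mm
cos(13 deg) = 0.974370
Shear = 12592 * 0.974370 / (47 * 44.4541)
= 5.872 MPa

5.872


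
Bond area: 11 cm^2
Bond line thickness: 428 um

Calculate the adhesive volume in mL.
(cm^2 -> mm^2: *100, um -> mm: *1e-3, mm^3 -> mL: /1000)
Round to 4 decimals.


V = 11*100 * 428*1e-3 / 1000
= 0.4708 mL

0.4708


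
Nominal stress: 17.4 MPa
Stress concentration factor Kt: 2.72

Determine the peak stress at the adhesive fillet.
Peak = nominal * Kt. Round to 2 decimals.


Peak stress = 17.4 * 2.72
= 47.33 MPa

47.33


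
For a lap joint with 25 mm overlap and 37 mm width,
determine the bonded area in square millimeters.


Area = 25 * 37 = 925 mm^2

925


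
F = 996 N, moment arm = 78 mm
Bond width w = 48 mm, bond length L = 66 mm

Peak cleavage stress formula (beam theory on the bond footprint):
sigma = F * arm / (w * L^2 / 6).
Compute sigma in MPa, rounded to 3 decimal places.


sigma = (996 * 78) / (48 * 4356 / 6)
= 77688 * 6 / 209088
= 466128 / 209088
= 2.229 MPa

2.229


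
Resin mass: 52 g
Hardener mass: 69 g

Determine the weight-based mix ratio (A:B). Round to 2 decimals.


Ratio = 52 / 69 = 0.75

0.75


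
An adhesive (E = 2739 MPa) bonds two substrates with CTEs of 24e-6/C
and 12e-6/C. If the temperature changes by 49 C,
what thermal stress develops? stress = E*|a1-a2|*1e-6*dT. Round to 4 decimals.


Stress = 2739 * |24 - 12| * 1e-6 * 49
= 1.6105 MPa

1.6105


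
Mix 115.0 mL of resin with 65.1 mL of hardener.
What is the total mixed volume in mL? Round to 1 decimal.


Total = 115.0 + 65.1 = 180.1 mL

180.1


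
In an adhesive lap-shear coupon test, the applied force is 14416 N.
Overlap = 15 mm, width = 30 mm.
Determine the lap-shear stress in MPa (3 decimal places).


stress = F / (overlap * width)
= 14416 / (15 * 30)
= 32.036 MPa

32.036


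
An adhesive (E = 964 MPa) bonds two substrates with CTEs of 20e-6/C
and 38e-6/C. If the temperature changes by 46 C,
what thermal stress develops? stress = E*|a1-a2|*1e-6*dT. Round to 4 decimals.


Stress = 964 * |20 - 38| * 1e-6 * 46
= 0.7982 MPa

0.7982


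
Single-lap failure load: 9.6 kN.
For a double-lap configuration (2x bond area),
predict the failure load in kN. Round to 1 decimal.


Failure load = 9.6 * 2 = 19.2 kN

19.2


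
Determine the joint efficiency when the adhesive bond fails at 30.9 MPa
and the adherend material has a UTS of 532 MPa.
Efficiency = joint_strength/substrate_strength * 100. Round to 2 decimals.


Joint efficiency = 30.9 / 532 * 100
= 5.81%

5.81


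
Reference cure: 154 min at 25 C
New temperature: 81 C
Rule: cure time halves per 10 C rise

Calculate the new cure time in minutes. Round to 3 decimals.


factor = 2^((81-25)/10) = 48.5029
t_new = 154 / 48.5029 = 3.175 min

3.175


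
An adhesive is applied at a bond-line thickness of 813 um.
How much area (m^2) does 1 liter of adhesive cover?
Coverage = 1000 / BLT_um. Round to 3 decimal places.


Coverage = 1000 / 813 = 1.230 m^2

1.230


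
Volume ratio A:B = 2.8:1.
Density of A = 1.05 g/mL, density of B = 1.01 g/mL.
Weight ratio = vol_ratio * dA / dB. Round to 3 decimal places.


Wt ratio = 2.8 * 1.05 / 1.01
= 2.911

2.911


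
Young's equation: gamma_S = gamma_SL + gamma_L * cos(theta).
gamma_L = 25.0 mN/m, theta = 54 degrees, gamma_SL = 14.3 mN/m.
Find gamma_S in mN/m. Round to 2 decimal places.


cos(54 deg) = 0.587785
gamma_S = 14.3 + 25.0 * 0.587785
= 28.99 mN/m

28.99


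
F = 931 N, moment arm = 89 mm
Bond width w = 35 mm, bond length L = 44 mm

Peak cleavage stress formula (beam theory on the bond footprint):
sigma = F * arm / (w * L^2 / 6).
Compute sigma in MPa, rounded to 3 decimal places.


sigma = (931 * 89) / (35 * 1936 / 6)
= 82859 * 6 / 67760
= 497154 / 67760
= 7.337 MPa

7.337


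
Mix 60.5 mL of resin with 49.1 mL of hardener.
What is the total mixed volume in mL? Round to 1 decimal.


Total = 60.5 + 49.1 = 109.6 mL

109.6


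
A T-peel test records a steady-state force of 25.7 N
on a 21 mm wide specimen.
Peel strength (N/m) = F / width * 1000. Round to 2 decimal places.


Peel strength = 25.7 / 21 * 1000
= 1223.81 N/m

1223.81


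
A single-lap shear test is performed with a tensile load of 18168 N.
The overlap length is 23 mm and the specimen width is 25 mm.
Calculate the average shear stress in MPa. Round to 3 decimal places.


Shear stress = F / (overlap * width)
= 18168 / (23 * 25)
= 18168 / 575
= 31.597 MPa

31.597


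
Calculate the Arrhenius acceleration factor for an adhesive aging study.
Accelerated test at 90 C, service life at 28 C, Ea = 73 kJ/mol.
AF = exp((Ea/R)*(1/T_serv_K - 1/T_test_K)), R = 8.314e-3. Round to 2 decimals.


T_test = 363.15 K, T_serv = 301.15 K
Ea/R = 73 / 0.008314 = 8780.37
AF = exp(8780.37 * (1/301.15 - 1/363.15))
= 145.15

145.15


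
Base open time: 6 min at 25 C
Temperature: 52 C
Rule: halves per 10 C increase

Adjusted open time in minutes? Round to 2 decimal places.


Acceleration = 2^((52-25)/10) = 6.4980
Open time = 6 / 6.4980 = 0.92 min

0.92


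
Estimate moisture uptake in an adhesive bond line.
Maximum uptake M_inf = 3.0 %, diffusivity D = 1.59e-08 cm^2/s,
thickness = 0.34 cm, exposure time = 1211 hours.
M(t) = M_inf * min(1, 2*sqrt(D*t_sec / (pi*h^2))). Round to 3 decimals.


Convert time: 1211 h = 4359600 s
ratio = min(1, 2*sqrt(1.59e-08*4359600/(pi*0.34^2)))
= 0.873772
M(t) = 3.0 * 0.873772 = 2.621%

2.621


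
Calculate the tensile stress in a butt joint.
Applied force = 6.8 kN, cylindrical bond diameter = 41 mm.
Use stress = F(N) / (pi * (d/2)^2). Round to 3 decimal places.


A = pi * 20.5^2 = 1320.2543 mm^2
sigma = 6800.0 / 1320.2543 = 5.151 MPa

5.151


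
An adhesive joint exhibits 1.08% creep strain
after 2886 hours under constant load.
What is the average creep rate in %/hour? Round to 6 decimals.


Creep rate = strain / time
= 1.08 / 2886
= 0.000374 %/h

0.000374


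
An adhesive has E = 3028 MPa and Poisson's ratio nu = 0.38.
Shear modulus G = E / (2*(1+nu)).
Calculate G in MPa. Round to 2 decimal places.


G = 3028 / (2*(1+0.38))
= 3028 / 2.76
= 1097.10 MPa

1097.10


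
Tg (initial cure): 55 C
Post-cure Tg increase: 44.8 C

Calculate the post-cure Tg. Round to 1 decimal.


Post-cure Tg = 55 + 44.8 = 99.8 C

99.8


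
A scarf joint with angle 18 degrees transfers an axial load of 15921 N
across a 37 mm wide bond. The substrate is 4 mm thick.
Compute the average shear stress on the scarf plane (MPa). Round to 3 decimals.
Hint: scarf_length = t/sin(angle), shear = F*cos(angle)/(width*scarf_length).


scarf_length = 4 / sin(18 deg) = 12.9443 mm
cos(18 deg) = 0.951057
shear stress = 15921 * 0.951057 / (37 * 12.9443)
= 31.615 MPa

31.615


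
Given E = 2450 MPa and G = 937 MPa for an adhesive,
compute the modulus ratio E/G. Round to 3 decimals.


E/G ratio = 2450 / 937 = 2.615

2.615


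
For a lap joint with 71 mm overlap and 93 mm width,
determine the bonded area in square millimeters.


Area = 71 * 93 = 6603 mm^2

6603


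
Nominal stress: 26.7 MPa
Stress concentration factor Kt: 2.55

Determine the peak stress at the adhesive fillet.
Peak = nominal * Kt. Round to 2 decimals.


Peak stress = 26.7 * 2.55
= 68.09 MPa

68.09


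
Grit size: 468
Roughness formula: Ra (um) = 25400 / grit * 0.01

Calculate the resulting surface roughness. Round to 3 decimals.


Ra = 25400 / 468 * 0.01
= 0.543 um

0.543


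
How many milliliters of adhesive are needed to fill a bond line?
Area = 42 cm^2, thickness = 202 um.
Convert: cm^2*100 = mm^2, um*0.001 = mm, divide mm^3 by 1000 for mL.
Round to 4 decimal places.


= (42 * 100) * (202 * 0.001) / 1000
= 0.8484 mL

0.8484


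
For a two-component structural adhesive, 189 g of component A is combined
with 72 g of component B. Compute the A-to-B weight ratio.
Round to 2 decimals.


Weight ratio A:B = 189 / 72
= 2.63

2.63


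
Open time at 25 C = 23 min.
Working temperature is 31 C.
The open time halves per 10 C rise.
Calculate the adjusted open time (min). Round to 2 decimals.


factor = 2^((31 - 25) / 10) = 1.5157
ot = 23 / 1.5157 = 15.17 min

15.17


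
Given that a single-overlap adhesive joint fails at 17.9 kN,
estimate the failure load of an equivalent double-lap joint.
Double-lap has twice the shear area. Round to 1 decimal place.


Double-lap factor = 2
Expected load = 17.9 * 2 = 35.8 kN

35.8


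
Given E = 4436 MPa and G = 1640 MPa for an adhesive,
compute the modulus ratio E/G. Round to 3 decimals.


E/G ratio = 4436 / 1640 = 2.705

2.705


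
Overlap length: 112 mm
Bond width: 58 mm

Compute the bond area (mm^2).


Bond area = 112 * 58 = 6496 mm^2

6496


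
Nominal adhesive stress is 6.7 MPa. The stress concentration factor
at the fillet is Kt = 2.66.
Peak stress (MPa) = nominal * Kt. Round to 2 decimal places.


Peak = 6.7 * 2.66 = 17.82 MPa

17.82


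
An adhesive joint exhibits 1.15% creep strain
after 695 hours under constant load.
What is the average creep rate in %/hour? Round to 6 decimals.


Creep rate = strain / time
= 1.15 / 695
= 0.001655 %/h

0.001655


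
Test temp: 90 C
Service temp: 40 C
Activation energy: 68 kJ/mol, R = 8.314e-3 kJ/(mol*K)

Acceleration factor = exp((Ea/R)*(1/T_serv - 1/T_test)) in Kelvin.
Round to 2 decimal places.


AF = exp((68/0.008314)*(1/313.15 - 1/363.15))
= 36.46

36.46


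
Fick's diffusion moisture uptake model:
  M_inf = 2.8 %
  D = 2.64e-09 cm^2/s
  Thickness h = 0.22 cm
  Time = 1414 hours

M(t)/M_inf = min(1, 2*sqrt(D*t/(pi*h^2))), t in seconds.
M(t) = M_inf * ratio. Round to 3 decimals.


t_sec = 1414 * 3600 = 5090400
ratio = 2*sqrt(2.64e-09*5090400/(pi*0.22^2))
= min(1, 0.594580)
= 0.594580
M(t) = 2.8 * 0.594580 = 1.665 %

1.665


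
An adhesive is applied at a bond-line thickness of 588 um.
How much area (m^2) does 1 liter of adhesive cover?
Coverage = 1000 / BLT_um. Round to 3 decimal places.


Coverage = 1000 / 588 = 1.701 m^2

1.701


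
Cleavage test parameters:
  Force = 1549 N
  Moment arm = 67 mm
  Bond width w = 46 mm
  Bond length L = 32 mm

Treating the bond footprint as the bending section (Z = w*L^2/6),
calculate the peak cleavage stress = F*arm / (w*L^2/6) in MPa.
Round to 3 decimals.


M = 1549 * 67 = 103783 N*mm
Z = 46 * 32^2 / 6 = 47104 / 6 mm^3
sigma = M / Z = 6 * 103783 / 47104 = 622698 / 47104
= 13.220 MPa

13.220


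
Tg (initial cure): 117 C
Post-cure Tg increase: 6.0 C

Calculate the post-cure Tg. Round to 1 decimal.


Post-cure Tg = 117 + 6.0 = 123.0 C

123.0


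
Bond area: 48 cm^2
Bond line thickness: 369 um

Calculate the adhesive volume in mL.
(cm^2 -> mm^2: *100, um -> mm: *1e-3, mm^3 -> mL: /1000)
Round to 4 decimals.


V = 48*100 * 369*1e-3 / 1000
= 1.7712 mL

1.7712


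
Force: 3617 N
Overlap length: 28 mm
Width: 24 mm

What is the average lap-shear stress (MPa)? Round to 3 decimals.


Average shear stress = F / (overlap * width)
= 3617 / (28 * 24)
= 5.382 MPa

5.382


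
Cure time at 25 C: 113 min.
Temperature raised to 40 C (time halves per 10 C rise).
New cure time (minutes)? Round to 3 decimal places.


Acceleration factor = 2^(15/10) = 2.8284
New time = 113 / 2.8284 = 39.952 min

39.952


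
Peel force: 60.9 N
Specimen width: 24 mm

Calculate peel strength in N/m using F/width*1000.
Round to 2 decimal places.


Peel strength = 60.9 / 24 * 1000 = 2537.50 N/m

2537.50


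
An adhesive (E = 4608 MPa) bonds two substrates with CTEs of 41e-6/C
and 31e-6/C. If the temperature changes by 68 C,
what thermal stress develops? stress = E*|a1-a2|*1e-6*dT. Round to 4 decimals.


Stress = 4608 * |41 - 31| * 1e-6 * 68
= 3.1334 MPa

3.1334


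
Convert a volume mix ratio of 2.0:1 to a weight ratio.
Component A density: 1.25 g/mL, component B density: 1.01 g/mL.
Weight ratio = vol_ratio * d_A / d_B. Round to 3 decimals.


= 2.0 * 1.25 / 1.01 = 2.475

2.475


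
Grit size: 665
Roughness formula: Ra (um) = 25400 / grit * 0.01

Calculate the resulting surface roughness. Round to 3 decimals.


Ra = 25400 / 665 * 0.01
= 0.382 um

0.382


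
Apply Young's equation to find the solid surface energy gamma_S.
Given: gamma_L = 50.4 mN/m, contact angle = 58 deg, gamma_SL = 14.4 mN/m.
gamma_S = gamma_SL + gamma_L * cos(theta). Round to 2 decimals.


theta_rad = 58 * pi/180 = 1.012291
gamma_S = 14.4 + 50.4 * cos(1.012291)
= 41.11 mN/m

41.11


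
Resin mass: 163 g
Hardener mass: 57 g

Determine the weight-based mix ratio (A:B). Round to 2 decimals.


Ratio = 163 / 57 = 2.86

2.86


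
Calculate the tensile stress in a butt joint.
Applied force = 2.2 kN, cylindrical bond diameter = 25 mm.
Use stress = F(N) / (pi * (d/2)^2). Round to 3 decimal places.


A = pi * 12.5^2 = 490.8739 mm^2
sigma = 2200.0 / 490.8739 = 4.482 MPa

4.482


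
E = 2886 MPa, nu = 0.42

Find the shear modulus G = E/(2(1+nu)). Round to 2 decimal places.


G = 2886 / (2 * 1.42)
= 1016.20 MPa

1016.20


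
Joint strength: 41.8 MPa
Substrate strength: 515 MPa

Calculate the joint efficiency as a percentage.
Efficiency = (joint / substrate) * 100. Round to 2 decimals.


Efficiency = (41.8 / 515) * 100 = 8.12%

8.12


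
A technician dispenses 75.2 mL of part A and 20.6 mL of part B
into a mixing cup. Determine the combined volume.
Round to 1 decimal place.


Combined volume = 75.2 + 20.6
= 95.8 mL

95.8


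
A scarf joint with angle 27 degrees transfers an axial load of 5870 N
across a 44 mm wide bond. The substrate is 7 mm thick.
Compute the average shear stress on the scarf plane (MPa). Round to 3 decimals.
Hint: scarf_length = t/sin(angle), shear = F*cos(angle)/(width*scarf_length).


scarf_length = 7 / sin(27 deg) = 15.4188 mm
cos(27 deg) = 0.891007
shear stress = 5870 * 0.891007 / (44 * 15.4188)
= 7.709 MPa

7.709


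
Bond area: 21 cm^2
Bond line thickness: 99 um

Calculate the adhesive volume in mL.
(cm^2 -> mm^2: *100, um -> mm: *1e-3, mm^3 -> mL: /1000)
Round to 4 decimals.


V = 21*100 * 99*1e-3 / 1000
= 0.2079 mL

0.2079


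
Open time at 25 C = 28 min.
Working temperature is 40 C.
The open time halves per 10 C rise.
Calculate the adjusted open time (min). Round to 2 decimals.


factor = 2^((40 - 25) / 10) = 2.8284
ot = 28 / 2.8284 = 9.90 min

9.90


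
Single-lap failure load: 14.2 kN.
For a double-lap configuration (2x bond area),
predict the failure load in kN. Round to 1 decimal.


Failure load = 14.2 * 2 = 28.4 kN

28.4


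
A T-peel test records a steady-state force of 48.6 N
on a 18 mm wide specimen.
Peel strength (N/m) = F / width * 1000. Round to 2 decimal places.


Peel strength = 48.6 / 18 * 1000
= 2700.00 N/m

2700.00


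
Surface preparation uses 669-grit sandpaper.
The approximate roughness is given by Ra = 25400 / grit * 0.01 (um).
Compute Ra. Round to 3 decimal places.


Ra = 25400 / 669 * 0.01
= 254 / 669
= 0.380 um

0.380


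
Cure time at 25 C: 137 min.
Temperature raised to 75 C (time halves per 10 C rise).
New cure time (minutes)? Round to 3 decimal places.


Acceleration factor = 2^(50/10) = 32.0000
New time = 137 / 32.0000 = 4.281 min

4.281


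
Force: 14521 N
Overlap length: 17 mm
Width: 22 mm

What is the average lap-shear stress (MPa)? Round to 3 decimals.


Average shear stress = F / (overlap * width)
= 14521 / (17 * 22)
= 38.826 MPa

38.826


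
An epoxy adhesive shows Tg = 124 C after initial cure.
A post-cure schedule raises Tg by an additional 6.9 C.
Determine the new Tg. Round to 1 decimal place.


New Tg = 124 + 6.9
= 130.9 C

130.9


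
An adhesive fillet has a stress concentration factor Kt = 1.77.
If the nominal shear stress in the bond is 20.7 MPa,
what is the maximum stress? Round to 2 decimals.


Max stress = 20.7 * 1.77 = 36.64 MPa

36.64


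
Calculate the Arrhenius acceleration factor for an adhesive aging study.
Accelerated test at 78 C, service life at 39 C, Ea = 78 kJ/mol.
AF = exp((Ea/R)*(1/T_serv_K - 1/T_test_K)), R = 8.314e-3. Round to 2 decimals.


T_test = 351.15 K, T_serv = 312.15 K
Ea/R = 78 / 0.008314 = 9381.77
AF = exp(9381.77 * (1/312.15 - 1/351.15))
= 28.16

28.16


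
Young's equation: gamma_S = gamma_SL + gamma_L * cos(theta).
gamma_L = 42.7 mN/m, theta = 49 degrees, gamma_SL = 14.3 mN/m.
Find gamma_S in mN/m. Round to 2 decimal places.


cos(49 deg) = 0.656059
gamma_S = 14.3 + 42.7 * 0.656059
= 42.31 mN/m

42.31


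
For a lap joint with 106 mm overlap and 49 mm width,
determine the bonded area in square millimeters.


Area = 106 * 49 = 5194 mm^2

5194


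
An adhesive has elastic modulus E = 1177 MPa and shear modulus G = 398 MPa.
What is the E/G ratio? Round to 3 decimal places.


E/G = 1177 / 398 = 2.957

2.957


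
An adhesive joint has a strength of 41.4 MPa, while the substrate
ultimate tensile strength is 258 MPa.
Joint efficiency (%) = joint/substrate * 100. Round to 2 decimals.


Efficiency = 41.4 / 258 * 100
= 16.05%

16.05


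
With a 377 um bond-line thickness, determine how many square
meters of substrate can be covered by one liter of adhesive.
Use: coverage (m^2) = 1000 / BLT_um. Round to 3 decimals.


Coverage = 1000 / 377 = 2.653 m^2

2.653


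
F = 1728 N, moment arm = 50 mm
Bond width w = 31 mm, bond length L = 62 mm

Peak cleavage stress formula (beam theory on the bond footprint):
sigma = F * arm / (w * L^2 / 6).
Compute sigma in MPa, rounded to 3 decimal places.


sigma = (1728 * 50) / (31 * 3844 / 6)
= 86400 * 6 / 119164
= 518400 / 119164
= 4.350 MPa

4.350


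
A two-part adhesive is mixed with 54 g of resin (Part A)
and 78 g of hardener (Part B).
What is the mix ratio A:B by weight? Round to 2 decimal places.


Mix ratio = mass_A / mass_B
= 54 / 78
= 0.69

0.69


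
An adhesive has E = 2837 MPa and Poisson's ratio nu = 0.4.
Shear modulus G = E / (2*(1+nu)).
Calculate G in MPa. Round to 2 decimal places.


G = 2837 / (2*(1+0.4))
= 2837 / 2.80
= 1013.21 MPa

1013.21


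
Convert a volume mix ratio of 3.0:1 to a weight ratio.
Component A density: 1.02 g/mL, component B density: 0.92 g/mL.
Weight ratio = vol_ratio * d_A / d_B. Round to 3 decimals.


= 3.0 * 1.02 / 0.92 = 3.326

3.326


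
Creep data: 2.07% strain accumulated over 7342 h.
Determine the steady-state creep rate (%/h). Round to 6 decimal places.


Rate = 2.07 / 7342 = 0.000282 %/h

0.000282


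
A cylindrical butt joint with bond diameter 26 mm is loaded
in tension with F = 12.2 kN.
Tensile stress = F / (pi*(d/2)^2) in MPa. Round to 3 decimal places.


Area = pi * (26/2)^2 = 530.9292 mm^2
Stress = 12.2*1000 / 530.9292
= 22.979 MPa

22.979


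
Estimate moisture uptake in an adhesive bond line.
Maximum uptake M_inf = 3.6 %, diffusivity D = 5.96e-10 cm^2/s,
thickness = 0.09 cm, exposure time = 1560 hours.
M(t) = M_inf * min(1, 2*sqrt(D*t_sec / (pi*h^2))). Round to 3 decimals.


Convert time: 1560 h = 5616000 s
ratio = min(1, 2*sqrt(5.96e-10*5616000/(pi*0.09^2)))
= 0.725353
M(t) = 3.6 * 0.725353 = 2.611%

2.611


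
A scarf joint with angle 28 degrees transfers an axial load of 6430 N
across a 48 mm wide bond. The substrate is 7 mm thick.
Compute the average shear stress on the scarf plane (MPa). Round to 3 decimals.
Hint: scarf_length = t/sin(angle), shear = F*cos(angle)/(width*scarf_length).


scarf_length = 7 / sin(28 deg) = 14.9104 mm
cos(28 deg) = 0.882948
shear stress = 6430 * 0.882948 / (48 * 14.9104)
= 7.933 MPa

7.933


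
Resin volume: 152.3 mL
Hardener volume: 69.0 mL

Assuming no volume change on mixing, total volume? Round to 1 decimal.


V_total = 152.3 + 69.0 = 221.3 mL

221.3


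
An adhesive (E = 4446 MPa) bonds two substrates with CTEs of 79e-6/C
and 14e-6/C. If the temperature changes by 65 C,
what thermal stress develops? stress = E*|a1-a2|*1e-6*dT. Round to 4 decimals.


Stress = 4446 * |79 - 14| * 1e-6 * 65
= 18.7844 MPa

18.7844


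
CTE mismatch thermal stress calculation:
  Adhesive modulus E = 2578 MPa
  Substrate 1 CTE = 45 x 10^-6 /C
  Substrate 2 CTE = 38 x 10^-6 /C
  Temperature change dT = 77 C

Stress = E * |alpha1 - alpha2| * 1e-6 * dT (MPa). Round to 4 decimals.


delta_alpha = |45 - 38| = 7 x 10^-6/C
Stress = 2578 * 7e-6 * 77
= 1.3895 MPa

1.3895


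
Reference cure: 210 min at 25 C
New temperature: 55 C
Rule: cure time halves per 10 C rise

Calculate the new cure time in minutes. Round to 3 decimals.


factor = 2^((55-25)/10) = 8.0000
t_new = 210 / 8.0000 = 26.250 min

26.250


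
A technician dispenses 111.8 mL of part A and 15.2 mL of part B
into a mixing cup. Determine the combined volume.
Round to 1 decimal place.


Combined volume = 111.8 + 15.2
= 127.0 mL

127.0


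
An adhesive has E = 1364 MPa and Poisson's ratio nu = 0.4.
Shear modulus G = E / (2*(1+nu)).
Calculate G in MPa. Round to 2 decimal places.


G = 1364 / (2*(1+0.4))
= 1364 / 2.80
= 487.14 MPa

487.14


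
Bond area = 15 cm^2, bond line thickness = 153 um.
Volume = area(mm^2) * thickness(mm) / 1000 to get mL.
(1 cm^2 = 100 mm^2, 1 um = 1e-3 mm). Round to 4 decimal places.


area_mm2 = 15 * 100 = 1500
blt_mm = 153 * 1e-3 = 0.153
vol_mm3 = 1500 * 0.153 = 229.5
vol_mL = 229.5 / 1000 = 0.2295 mL

0.2295


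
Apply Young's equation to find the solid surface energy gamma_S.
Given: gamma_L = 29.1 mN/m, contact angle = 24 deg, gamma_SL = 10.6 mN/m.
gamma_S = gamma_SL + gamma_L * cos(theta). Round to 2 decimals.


theta_rad = 24 * pi/180 = 0.418879
gamma_S = 10.6 + 29.1 * cos(0.418879)
= 37.18 mN/m

37.18


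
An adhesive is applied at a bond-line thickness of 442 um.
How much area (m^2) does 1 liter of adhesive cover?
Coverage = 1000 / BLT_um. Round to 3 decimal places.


Coverage = 1000 / 442 = 2.262 m^2

2.262


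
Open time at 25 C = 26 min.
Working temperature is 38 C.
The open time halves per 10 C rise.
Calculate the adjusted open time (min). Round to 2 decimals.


factor = 2^((38 - 25) / 10) = 2.4623
ot = 26 / 2.4623 = 10.56 min

10.56


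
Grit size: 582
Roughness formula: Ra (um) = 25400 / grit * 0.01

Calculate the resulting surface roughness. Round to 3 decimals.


Ra = 25400 / 582 * 0.01
= 0.436 um

0.436


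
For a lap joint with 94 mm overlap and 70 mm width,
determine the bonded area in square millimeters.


Area = 94 * 70 = 6580 mm^2

6580


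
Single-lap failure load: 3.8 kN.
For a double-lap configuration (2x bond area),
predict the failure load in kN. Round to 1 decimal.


Failure load = 3.8 * 2 = 7.6 kN

7.6
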